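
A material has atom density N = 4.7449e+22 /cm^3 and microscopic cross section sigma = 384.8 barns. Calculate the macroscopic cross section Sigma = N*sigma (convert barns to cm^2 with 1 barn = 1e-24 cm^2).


Sigma = N * sigma_barns * 1e-24
Sigma = 4.7449e+22 * 384.8 * 1e-24
Sigma = 18.258 /cm

18.258


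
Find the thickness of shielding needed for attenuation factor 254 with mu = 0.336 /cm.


x = ln(factor) / mu
x = ln(254) / 0.336
x = 16.480 cm

16.480


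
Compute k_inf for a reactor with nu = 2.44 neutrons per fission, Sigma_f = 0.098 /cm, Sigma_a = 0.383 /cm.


k_inf = nu * Sigma_f / Sigma_a
k_inf = 2.44 * 0.098 / 0.383
k_inf = 0.62433

0.62433


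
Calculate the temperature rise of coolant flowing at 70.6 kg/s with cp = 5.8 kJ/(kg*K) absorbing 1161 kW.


dT = Q / (m_dot * cp)
dT = 1161 / (70.6 * 5.8)
dT = 2.8353 C

2.8353


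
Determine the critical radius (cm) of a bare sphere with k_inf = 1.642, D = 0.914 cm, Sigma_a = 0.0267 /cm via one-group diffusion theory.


L^2 = D / Sigma_a = 0.914 / 0.0267 = 34.23221 cm^2
B_m^2 = (k_inf - 1) / L^2 = (1.642 - 1) / 34.23221 = 0.01875427 /cm^2
For a bare sphere: B_g = pi/R, so R_c = pi / sqrt(B_m^2)
R_c = pi / sqrt(0.01875427) = 22.940 cm

22.940


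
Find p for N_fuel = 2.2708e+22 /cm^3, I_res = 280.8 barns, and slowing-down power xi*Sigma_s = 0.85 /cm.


p = exp(-N * I * 1e-24 / (xi*Sigma_s))
p = exp(-2.2708e+22 * 280.8 * 1e-24 / 0.85)
p = 5.5217e-04

5.5217e-04


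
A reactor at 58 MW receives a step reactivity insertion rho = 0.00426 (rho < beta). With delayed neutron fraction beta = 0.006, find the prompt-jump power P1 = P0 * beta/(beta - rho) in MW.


P1/P0 = beta / (beta - rho)
P1/P0 = 0.006 / (0.006 - 0.00426) = 3.448276
P1 = 58 * 3.448276 = 200.00 MW

200.00


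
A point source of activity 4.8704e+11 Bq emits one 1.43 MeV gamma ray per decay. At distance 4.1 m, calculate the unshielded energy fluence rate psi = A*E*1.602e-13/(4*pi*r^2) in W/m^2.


psi = A * E * 1.602e-13 / (4*pi*r^2)
psi = 4.8704e+11 * 1.43 * 1.602e-13 / (4*pi*4.1^2)
psi = 5.2818e-04 W/m^2

5.2818e-04


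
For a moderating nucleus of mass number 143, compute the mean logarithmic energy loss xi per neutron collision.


xi = 1 + (A-1)^2/(2A) * ln((A-1)/(A+1))
xi = 1 + (143-1)^2/(2*143) * ln((143-1)/(143 +1))
xi = 0.013921

0.013921


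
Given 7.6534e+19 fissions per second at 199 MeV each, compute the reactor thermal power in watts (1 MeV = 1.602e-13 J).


P = fission_rate * E_MeV * 1.602e-13
P = 7.6534e+19 * 199 * 1.602e-13
P = 2.4399e+09 W

2.4399e+09


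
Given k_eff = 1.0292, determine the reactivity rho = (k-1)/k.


rho = (k_eff - 1) / k_eff
rho = (1.0292 - 1) / 1.0292
rho = 0.028372

0.028372


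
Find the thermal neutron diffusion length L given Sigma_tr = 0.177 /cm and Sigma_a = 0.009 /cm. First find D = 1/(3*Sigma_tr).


D = 1 / (3 * Sigma_tr) = 1 / (3 * 0.177) = 1.883239 cm
L = sqrt(D / Sigma_a)
L = sqrt(1.883239 / 0.009)
L = 14.465 cm

14.465


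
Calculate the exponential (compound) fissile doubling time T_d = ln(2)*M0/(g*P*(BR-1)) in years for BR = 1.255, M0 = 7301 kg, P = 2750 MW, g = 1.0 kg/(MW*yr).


Breeding gain G = BR - 1 = 1.255 - 1 = 0.255
Fissile production rate = g * P * G = 1.0 * 2750 * 0.255 = 701.25 kg/yr
T_d = ln(2) * M0 / (g * P * G)
T_d = ln(2) * 7301 / 701.25 = 7.2166 yr

7.2166


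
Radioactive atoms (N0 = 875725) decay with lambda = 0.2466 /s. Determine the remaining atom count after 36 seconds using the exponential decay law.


N = N0 * exp(-lambda * t)
N = 875725 * exp(-0.2466 * 36)
N = 122.14

122.14


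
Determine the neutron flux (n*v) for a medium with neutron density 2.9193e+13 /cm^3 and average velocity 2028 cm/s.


phi = n * v
phi = 2.9193e+13 * 2028
phi = 5.9203e+16 /cm^2/s

5.9203e+16


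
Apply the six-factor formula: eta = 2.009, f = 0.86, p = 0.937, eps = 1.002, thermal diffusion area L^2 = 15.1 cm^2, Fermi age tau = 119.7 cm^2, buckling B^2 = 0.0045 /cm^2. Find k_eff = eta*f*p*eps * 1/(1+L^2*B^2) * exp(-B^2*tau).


k_inf = eta*f*p*eps = 2.009*0.86*0.937*1.002 = 1.622130
P_TNL = 1/(1 + L^2*B^2) = 1/(1 + 15.1*0.0045) = 0.9363734
P_FNL = exp(-B^2*tau) = exp(-0.0045*119.7) = 0.5835355
k_eff = k_inf * P_TNL * P_FNL = 1.622130 * 0.9363734 * 0.5835355
k_eff = 0.88634

0.88634


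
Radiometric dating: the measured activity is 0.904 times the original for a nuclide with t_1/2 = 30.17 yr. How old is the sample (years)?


lambda = ln(2) / t_half = ln(2) / 30.17 = 0.02297472 /yr
t = -ln(A/A0) / lambda
t = -ln(0.904) / 0.02297472
t = 4.3929 yr

4.3929


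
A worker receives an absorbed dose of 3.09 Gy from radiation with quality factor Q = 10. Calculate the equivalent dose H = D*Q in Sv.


H = D * Q
H = 3.09 * 10
H = 30.900 Sv

30.900


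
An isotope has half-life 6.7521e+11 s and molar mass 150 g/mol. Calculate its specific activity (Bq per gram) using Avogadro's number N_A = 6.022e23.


lambda = ln(2) / t_half = ln(2) / 6.7521e+11 = 1.026565e-12 /s
SA = lambda * N_A / M
SA = 1.026565e-12 * 6.022e23 / 150
SA = 4.1213e+09 Bq/g

4.1213e+09


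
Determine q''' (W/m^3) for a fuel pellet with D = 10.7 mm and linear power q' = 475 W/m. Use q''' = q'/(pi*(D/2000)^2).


r = D / 2 / 1000 = 10.7 / 2 / 1000 = 0.00535 m
q''' = q' / (pi * r^2)
q''' = 475 / (pi * 0.00535^2)
q''' = 5.2825e+06 W/m^3

5.2825e+06


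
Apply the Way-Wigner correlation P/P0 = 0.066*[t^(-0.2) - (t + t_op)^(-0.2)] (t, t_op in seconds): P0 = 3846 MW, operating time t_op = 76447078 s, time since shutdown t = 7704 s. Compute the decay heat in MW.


P/P0 = 0.066 * [t^(-0.2) - (t + t_op)^(-0.2)]
P/P0 = 0.066 * [7704^(-0.2) - (7704 + 76447078)^(-0.2)]
P/P0 = 0.066 * [0.1669770 - 0.02650447] = 0.009271187
P = 3846 * 0.009271187 = 35.657 MW

35.657


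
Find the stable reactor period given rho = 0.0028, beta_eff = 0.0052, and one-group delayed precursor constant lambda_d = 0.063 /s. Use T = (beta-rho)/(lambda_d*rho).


T = (beta - rho) / (lambda_d * rho)
T = (0.0052 - 0.0028) / (0.063 * 0.0028)
T = 13.605 s

13.605


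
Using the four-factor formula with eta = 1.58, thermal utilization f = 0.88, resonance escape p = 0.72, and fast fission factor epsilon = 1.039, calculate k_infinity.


k_inf = eta * f * p * epsilon
k_inf = 1.58 * 0.88 * 0.72 * 1.039
k_inf = 1.0401

1.0401


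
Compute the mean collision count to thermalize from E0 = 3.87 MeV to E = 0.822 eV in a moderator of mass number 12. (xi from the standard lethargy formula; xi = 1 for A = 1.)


xi = 1 + (A-1)^2/(2A)*ln((A-1)/(A+1)) = 0.1577690 (for A = 12)
n = ln(E0/E) / xi
n = ln(3.87e6 / 0.822) / 0.1577690
n = ln(4.708029e+06) / 0.1577690 = 97.388

97.388


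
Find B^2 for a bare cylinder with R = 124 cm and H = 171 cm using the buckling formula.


B^2 = (2.405/R)^2 + (pi/H)^2
B^2 = (2.405/124)^2 + (pi/171)^2
B^2 = 7.1370e-04 /cm^2

7.1370e-04


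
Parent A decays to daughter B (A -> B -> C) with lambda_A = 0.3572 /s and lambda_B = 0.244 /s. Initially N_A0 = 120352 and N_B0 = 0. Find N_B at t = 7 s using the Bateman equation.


N_B(t) = lambda_A * N_A0 / (lambda_B - lambda_A) * [exp(-lambda_A*t) - exp(-lambda_B*t)]
exp(-0.3572*7) = 0.08205217; exp(-0.244*7) = 0.1812279
N_B = 0.3572 * 120352 / (0.244 - 0.3572) * (0.08205217 - 0.1812279)
N_B = 37664

37664


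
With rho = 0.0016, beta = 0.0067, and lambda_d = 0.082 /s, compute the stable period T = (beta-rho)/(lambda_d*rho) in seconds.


T = (beta - rho) / (lambda_d * rho)
T = (0.0067 - 0.0016) / (0.082 * 0.0016)
T = 38.872 s

38.872


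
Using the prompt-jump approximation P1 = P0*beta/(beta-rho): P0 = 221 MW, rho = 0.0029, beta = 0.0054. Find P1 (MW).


P1/P0 = beta / (beta - rho)
P1/P0 = 0.0054 / (0.0054 - 0.0029) = 2.160000
P1 = 221 * 2.160000 = 477.36 MW

477.36


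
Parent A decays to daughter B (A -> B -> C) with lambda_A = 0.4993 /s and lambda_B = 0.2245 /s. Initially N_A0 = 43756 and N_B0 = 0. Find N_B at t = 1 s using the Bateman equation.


N_B(t) = lambda_A * N_A0 / (lambda_B - lambda_A) * [exp(-lambda_A*t) - exp(-lambda_B*t)]
exp(-0.4993*1) = 0.6069554; exp(-0.2245*1) = 0.7989156
N_B = 0.4993 * 43756 / (0.2245 - 0.4993) * (0.6069554 - 0.7989156)
N_B = 15261

15261


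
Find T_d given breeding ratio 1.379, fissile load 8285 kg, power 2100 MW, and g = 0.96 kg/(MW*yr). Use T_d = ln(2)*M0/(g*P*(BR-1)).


Breeding gain G = BR - 1 = 1.379 - 1 = 0.379
Fissile production rate = g * P * G = 0.96 * 2100 * 0.379 = 764.064 kg/yr
T_d = ln(2) * M0 / (g * P * G)
T_d = ln(2) * 8285 / 764.064 = 7.5160 yr

7.5160


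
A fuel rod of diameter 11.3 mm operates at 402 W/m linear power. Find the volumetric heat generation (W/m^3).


r = D / 2 / 1000 = 11.3 / 2 / 1000 = 0.00565 m
q''' = q' / (pi * r^2)
q''' = 402 / (pi * 0.00565^2)
q''' = 4.0085e+06 W/m^3

4.0085e+06


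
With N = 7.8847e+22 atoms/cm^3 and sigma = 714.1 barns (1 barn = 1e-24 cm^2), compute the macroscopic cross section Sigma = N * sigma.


Sigma = N * sigma_barns * 1e-24
Sigma = 7.8847e+22 * 714.1 * 1e-24
Sigma = 56.305 /cm

56.305


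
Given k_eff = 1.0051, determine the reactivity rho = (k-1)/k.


rho = (k_eff - 1) / k_eff
rho = (1.0051 - 1) / 1.0051
rho = 0.0050741

0.0050741


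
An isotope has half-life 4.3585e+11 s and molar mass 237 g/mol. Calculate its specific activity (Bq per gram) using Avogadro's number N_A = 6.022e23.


lambda = ln(2) / t_half = ln(2) / 4.3585e+11 = 1.590334e-12 /s
SA = lambda * N_A / M
SA = 1.590334e-12 * 6.022e23 / 237
SA = 4.0409e+09 Bq/g

4.0409e+09


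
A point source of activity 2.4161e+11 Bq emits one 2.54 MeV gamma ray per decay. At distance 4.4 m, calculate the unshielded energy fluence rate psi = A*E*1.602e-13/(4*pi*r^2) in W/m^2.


psi = A * E * 1.602e-13 / (4*pi*r^2)
psi = 2.4161e+11 * 2.54 * 1.602e-13 / (4*pi*4.4^2)
psi = 4.0411e-04 W/m^2

4.0411e-04


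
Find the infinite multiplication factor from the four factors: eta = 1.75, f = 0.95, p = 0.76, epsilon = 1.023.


k_inf = eta * f * p * epsilon
k_inf = 1.75 * 0.95 * 0.76 * 1.023
k_inf = 1.2926

1.2926


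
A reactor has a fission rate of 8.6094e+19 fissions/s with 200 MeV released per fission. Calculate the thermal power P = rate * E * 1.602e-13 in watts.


P = fission_rate * E_MeV * 1.602e-13
P = 8.6094e+19 * 200 * 1.602e-13
P = 2.7585e+09 W

2.7585e+09


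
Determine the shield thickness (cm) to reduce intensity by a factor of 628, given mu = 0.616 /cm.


x = ln(factor) / mu
x = ln(628) / 0.616
x = 10.459 cm

10.459


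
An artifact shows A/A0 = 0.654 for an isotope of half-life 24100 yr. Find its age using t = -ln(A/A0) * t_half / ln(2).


lambda = ln(2) / t_half = ln(2) / 24100 = 2.876129e-05 /yr
t = -ln(A/A0) / lambda
t = -ln(0.654) / 2.876129e-05
t = 14765 yr

14765


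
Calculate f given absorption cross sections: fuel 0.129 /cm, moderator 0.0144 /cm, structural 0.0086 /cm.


f = Sigma_a_fuel / (Sigma_a_fuel + Sigma_a_mod + Sigma_a_other)
f = 0.129 / (0.129 + 0.0144 + 0.0086)
f = 0.84868

0.84868


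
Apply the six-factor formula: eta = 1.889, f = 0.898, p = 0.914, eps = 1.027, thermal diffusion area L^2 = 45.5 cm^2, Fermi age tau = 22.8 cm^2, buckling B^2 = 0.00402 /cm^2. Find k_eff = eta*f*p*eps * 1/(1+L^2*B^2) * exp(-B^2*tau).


k_inf = eta*f*p*eps = 1.889*0.898*0.914*1.027 = 1.592300
P_TNL = 1/(1 + L^2*B^2) = 1/(1 + 45.5*0.00402) = 0.8453729
P_FNL = exp(-B^2*tau) = exp(-0.00402*22.8) = 0.9124190
k_eff = k_inf * P_TNL * P_FNL = 1.592300 * 0.8453729 * 0.9124190
k_eff = 1.2282

1.2282


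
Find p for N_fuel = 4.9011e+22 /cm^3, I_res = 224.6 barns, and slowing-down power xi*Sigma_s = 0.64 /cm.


p = exp(-N * I * 1e-24 / (xi*Sigma_s))
p = exp(-4.9011e+22 * 224.6 * 1e-24 / 0.64)
p = 3.3902e-08

3.3902e-08


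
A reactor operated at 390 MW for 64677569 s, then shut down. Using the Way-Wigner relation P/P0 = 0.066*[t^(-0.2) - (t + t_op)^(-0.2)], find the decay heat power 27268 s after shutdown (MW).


P/P0 = 0.066 * [t^(-0.2) - (t + t_op)^(-0.2)]
P/P0 = 0.066 * [27268^(-0.2) - (27268 + 64677569)^(-0.2)]
P/P0 = 0.066 * [0.1296789 - 0.02740392] = 0.006750149
P = 390 * 0.006750149 = 2.6326 MW

2.6326


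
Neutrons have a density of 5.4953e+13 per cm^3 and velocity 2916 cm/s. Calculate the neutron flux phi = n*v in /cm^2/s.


phi = n * v
phi = 5.4953e+13 * 2916
phi = 1.6024e+17 /cm^2/s

1.6024e+17


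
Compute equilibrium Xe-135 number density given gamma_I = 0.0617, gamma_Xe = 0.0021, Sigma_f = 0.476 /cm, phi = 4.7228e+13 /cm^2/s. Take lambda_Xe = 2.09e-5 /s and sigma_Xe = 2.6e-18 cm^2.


Xe_eq = (gamma_I + gamma_Xe) * Sigma_f * phi / (lambda_Xe + sigma_Xe * phi)
Numerator = (0.0617 + 0.0021) * 0.476 * 4.7228e+13 = 1.434258e+12
Denominator = 2.09e-5 + 2.6e-18 * 4.7228e+13 = 1.436928e-04
Xe_eq = 1.434258e+12 / 1.436928e-04 = 9.9814e+15 /cm^3

9.9814e+15


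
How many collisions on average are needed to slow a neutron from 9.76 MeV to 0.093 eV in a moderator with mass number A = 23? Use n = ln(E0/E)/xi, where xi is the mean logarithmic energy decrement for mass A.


xi = 1 + (A-1)^2/(2A)*ln((A-1)/(A+1)) = 0.08448899 (for A = 23)
n = ln(E0/E) / xi
n = ln(9.76e6 / 0.093) / 0.08448899
n = ln(1.049462e+08) / 0.08448899 = 218.60

218.60


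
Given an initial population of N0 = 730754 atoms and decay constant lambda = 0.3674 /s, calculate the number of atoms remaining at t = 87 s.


N = N0 * exp(-lambda * t)
N = 730754 * exp(-0.3674 * 87)
N = 9.5955e-09

9.5955e-09


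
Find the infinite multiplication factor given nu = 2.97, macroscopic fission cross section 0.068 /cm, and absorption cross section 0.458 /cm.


k_inf = nu * Sigma_f / Sigma_a
k_inf = 2.97 * 0.068 / 0.458
k_inf = 0.44096

0.44096


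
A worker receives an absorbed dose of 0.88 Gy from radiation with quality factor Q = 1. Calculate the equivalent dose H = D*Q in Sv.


H = D * Q
H = 0.88 * 1
H = 0.88000 Sv

0.88000


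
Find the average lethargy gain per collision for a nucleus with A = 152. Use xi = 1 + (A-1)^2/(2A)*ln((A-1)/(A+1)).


xi = 1 + (A-1)^2/(2A) * ln((A-1)/(A+1))
xi = 1 + (152-1)^2/(2*152) * ln((152-1)/(152 +1))
xi = 0.013100

0.013100


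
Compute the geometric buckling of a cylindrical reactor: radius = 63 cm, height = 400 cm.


B^2 = (2.405/R)^2 + (pi/H)^2
B^2 = (2.405/63)^2 + (pi/400)^2
B^2 = 0.0015190 /cm^2

0.0015190


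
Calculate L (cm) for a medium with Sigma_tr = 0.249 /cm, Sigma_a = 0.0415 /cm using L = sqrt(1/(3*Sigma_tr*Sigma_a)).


D = 1 / (3 * Sigma_tr) = 1 / (3 * 0.249) = 1.338688 cm
L = sqrt(D / Sigma_a)
L = sqrt(1.338688 / 0.0415)
L = 5.6796 cm

5.6796


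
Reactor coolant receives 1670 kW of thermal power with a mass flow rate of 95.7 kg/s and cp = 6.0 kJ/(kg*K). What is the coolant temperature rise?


dT = Q / (m_dot * cp)
dT = 1670 / (95.7 * 6.0)
dT = 2.9084 C

2.9084


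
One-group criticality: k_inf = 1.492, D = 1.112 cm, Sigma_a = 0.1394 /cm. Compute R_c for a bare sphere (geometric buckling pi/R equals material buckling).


L^2 = D / Sigma_a = 1.112 / 0.1394 = 7.977044 cm^2
B_m^2 = (k_inf - 1) / L^2 = (1.492 - 1) / 7.977044 = 0.06167698 /cm^2
For a bare sphere: B_g = pi/R, so R_c = pi / sqrt(B_m^2)
R_c = pi / sqrt(0.06167698) = 12.650 cm

12.650


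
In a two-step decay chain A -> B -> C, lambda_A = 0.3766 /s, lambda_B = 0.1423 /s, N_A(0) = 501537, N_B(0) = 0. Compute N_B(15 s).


N_B(t) = lambda_A * N_A0 / (lambda_B - lambda_A) * [exp(-lambda_A*t) - exp(-lambda_B*t)]
exp(-0.3766*15) = 0.003521036; exp(-0.1423*15) = 0.1183037
N_B = 0.3766 * 501537 / (0.1423 - 0.3766) * (0.003521036 - 0.1183037)
N_B = 92531

92531


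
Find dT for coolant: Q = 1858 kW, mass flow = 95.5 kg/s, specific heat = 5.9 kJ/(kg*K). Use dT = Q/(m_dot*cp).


dT = Q / (m_dot * cp)
dT = 1858 / (95.5 * 5.9)
dT = 3.2975 C

3.2975


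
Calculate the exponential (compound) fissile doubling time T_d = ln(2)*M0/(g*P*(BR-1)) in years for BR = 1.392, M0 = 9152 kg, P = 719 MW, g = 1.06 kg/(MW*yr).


Breeding gain G = BR - 1 = 1.392 - 1 = 0.392
Fissile production rate = g * P * G = 1.06 * 719 * 0.392 = 298.75888 kg/yr
T_d = ln(2) * M0 / (g * P * G)
T_d = ln(2) * 9152 / 298.75888 = 21.233 yr

21.233


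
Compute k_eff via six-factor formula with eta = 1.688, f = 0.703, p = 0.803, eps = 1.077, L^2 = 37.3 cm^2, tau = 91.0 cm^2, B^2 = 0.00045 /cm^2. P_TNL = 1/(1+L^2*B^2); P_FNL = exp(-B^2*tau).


k_inf = eta*f*p*eps = 1.688*0.703*0.803*1.077 = 1.026264
P_TNL = 1/(1 + L^2*B^2) = 1/(1 + 37.3*0.00045) = 0.9834921
P_FNL = exp(-B^2*tau) = exp(-0.00045*91.0) = 0.9598771
k_eff = k_inf * P_TNL * P_FNL = 1.026264 * 0.9834921 * 0.9598771
k_eff = 0.96883

0.96883


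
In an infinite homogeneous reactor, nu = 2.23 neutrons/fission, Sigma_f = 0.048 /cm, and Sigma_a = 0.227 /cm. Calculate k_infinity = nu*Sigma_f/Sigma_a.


k_inf = nu * Sigma_f / Sigma_a
k_inf = 2.23 * 0.048 / 0.227
k_inf = 0.47154

0.47154


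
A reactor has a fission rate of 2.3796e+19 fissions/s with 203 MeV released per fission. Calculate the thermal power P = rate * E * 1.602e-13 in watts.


P = fission_rate * E_MeV * 1.602e-13
P = 2.3796e+19 * 203 * 1.602e-13
P = 7.7386e+08 W

7.7386e+08


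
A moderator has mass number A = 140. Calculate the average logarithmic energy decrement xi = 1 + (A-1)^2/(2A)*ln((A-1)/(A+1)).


xi = 1 + (A-1)^2/(2A) * ln((A-1)/(A+1))
xi = 1 + (140-1)^2/(2*140) * ln((140-1)/(140 +1))
xi = 0.014218

0.014218


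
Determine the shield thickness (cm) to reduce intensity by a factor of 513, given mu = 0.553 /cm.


x = ln(factor) / mu
x = ln(513) / 0.553
x = 11.284 cm

11.284


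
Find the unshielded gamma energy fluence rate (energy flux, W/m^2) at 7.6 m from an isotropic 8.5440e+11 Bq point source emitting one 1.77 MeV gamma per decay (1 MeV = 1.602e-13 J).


psi = A * E * 1.602e-13 / (4*pi*r^2)
psi = 8.5440e+11 * 1.77 * 1.602e-13 / (4*pi*7.6^2)
psi = 3.3378e-04 W/m^2

3.3378e-04


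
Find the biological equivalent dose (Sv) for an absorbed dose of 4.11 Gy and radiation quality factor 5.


H = D * Q
H = 4.11 * 5
H = 20.550 Sv

20.550


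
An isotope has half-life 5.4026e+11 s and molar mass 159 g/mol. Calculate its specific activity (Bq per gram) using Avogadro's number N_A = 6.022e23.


lambda = ln(2) / t_half = ln(2) / 5.4026e+11 = 1.282988e-12 /s
SA = lambda * N_A / M
SA = 1.282988e-12 * 6.022e23 / 159
SA = 4.8592e+09 Bq/g

4.8592e+09


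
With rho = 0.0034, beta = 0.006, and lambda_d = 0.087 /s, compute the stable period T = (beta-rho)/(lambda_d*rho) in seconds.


T = (beta - rho) / (lambda_d * rho)
T = (0.006 - 0.0034) / (0.087 * 0.0034)
T = 8.7897 s

8.7897


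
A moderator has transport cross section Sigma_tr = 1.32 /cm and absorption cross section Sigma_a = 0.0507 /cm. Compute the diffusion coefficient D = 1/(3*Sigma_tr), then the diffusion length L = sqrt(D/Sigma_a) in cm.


D = 1 / (3 * Sigma_tr) = 1 / (3 * 1.32) = 0.2525253 cm
L = sqrt(D / Sigma_a)
L = sqrt(0.2525253 / 0.0507)
L = 2.2318 cm

2.2318


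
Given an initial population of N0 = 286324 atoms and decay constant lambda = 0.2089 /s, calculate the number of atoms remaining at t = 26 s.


N = N0 * exp(-lambda * t)
N = 286324 * exp(-0.2089 * 26)
N = 1253.2

1253.2


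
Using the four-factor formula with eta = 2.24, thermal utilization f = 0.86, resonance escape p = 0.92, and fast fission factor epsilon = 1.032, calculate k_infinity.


k_inf = eta * f * p * epsilon
k_inf = 2.24 * 0.86 * 0.92 * 1.032
k_inf = 1.8290

1.8290


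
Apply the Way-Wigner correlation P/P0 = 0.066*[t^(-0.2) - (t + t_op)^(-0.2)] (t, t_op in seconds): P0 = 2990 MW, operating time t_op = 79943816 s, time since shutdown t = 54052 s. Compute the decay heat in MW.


P/P0 = 0.066 * [t^(-0.2) - (t + t_op)^(-0.2)]
P/P0 = 0.066 * [54052^(-0.2) - (54052 + 79943816)^(-0.2)]
P/P0 = 0.066 * [0.1130935 - 0.02626542] = 0.005730653
P = 2990 * 0.005730653 = 17.135 MW

17.135


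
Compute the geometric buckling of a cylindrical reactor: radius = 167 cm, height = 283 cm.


B^2 = (2.405/R)^2 + (pi/H)^2
B^2 = (2.405/167)^2 + (pi/283)^2
B^2 = 3.3063e-04 /cm^2

3.3063e-04


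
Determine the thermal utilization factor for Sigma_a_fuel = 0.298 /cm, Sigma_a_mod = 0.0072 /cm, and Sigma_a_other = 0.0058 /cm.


f = Sigma_a_fuel / (Sigma_a_fuel + Sigma_a_mod + Sigma_a_other)
f = 0.298 / (0.298 + 0.0072 + 0.0058)
f = 0.95820

0.95820


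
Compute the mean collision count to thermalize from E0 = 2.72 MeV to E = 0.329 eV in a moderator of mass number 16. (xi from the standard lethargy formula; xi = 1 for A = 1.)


xi = 1 + (A-1)^2/(2A)*ln((A-1)/(A+1)) = 0.1199467 (for A = 16)
n = ln(E0/E) / xi
n = ln(2.72e6 / 0.329) / 0.1199467
n = ln(8.267477e+06) / 0.1199467 = 132.79

132.79


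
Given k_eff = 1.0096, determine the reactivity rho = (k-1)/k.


rho = (k_eff - 1) / k_eff
rho = (1.0096 - 1) / 1.0096
rho = 0.0095087

0.0095087


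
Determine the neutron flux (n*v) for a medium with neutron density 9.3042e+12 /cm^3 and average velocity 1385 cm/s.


phi = n * v
phi = 9.3042e+12 * 1385
phi = 1.2886e+16 /cm^2/s

1.2886e+16


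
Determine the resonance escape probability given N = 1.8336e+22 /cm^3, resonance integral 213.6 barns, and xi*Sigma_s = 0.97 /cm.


p = exp(-N * I * 1e-24 / (xi*Sigma_s))
p = exp(-1.8336e+22 * 213.6 * 1e-24 / 0.97)
p = 0.017638

0.017638


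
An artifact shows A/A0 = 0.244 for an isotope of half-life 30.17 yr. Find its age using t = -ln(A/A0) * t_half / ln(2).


lambda = ln(2) / t_half = ln(2) / 30.17 = 0.02297472 /yr
t = -ln(A/A0) / lambda
t = -ln(0.244) / 0.02297472
t = 61.397 yr

61.397


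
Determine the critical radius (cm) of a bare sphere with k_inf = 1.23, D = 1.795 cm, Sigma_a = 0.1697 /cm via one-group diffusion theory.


L^2 = D / Sigma_a = 1.795 / 0.1697 = 10.57749 cm^2
B_m^2 = (k_inf - 1) / L^2 = (1.23 - 1) / 10.57749 = 0.02174429 /cm^2
For a bare sphere: B_g = pi/R, so R_c = pi / sqrt(B_m^2)
R_c = pi / sqrt(0.02174429) = 21.305 cm

21.305


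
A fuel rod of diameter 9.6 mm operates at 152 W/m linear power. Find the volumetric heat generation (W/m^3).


r = D / 2 / 1000 = 9.6 / 2 / 1000 = 0.0048 m
q''' = q' / (pi * r^2)
q''' = 152 / (pi * 0.0048^2)
q''' = 2.1000e+06 W/m^3

2.1000e+06


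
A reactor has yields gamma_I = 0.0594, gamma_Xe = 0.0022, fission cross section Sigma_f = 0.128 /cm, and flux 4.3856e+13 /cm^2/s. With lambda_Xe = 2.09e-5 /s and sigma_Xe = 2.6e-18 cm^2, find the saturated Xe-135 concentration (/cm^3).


Xe_eq = (gamma_I + gamma_Xe) * Sigma_f * phi / (lambda_Xe + sigma_Xe * phi)
Numerator = (0.0594 + 0.0022) * 0.128 * 4.3856e+13 = 3.457958e+11
Denominator = 2.09e-5 + 2.6e-18 * 4.3856e+13 = 1.349256e-04
Xe_eq = 3.457958e+11 / 1.349256e-04 = 2.5629e+15 /cm^3

2.5629e+15


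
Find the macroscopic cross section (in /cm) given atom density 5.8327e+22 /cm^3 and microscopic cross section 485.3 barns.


Sigma = N * sigma_barns * 1e-24
Sigma = 5.8327e+22 * 485.3 * 1e-24
Sigma = 28.306 /cm

28.306


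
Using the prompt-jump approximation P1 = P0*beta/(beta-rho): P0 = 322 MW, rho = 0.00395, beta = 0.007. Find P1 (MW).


P1/P0 = beta / (beta - rho)
P1/P0 = 0.007 / (0.007 - 0.00395) = 2.295082
P1 = 322 * 2.295082 = 739.02 MW

739.02


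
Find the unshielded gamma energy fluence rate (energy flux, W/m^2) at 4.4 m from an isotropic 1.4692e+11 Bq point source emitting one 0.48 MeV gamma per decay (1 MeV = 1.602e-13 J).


psi = A * E * 1.602e-13 / (4*pi*r^2)
psi = 1.4692e+11 * 0.48 * 1.602e-13 / (4*pi*4.4^2)
psi = 4.6438e-05 W/m^2

4.6438e-05


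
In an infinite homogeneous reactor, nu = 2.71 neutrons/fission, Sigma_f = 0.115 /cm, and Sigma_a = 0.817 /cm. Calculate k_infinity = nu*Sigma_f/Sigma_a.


k_inf = nu * Sigma_f / Sigma_a
k_inf = 2.71 * 0.115 / 0.817
k_inf = 0.38146

0.38146


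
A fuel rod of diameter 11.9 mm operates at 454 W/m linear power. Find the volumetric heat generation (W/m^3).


r = D / 2 / 1000 = 11.9 / 2 / 1000 = 0.00595 m
q''' = q' / (pi * r^2)
q''' = 454 / (pi * 0.00595^2)
q''' = 4.0820e+06 W/m^3

4.0820e+06


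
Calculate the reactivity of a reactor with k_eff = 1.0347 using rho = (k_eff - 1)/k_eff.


rho = (k_eff - 1) / k_eff
rho = (1.0347 - 1) / 1.0347
rho = 0.033536

0.033536


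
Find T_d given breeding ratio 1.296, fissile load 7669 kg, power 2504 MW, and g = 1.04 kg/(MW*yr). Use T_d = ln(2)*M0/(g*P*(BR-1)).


Breeding gain G = BR - 1 = 1.296 - 1 = 0.296
Fissile production rate = g * P * G = 1.04 * 2504 * 0.296 = 770.83136 kg/yr
T_d = ln(2) * M0 / (g * P * G)
T_d = ln(2) * 7669 / 770.83136 = 6.8961 yr

6.8961


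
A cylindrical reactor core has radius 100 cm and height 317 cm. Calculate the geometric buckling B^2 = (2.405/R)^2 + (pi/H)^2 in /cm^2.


B^2 = (2.405/R)^2 + (pi/H)^2
B^2 = (2.405/100)^2 + (pi/317)^2
B^2 = 6.7662e-04 /cm^2

6.7662e-04


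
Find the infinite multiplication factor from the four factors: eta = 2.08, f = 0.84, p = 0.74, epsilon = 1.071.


k_inf = eta * f * p * epsilon
k_inf = 2.08 * 0.84 * 0.74 * 1.071
k_inf = 1.3847

1.3847


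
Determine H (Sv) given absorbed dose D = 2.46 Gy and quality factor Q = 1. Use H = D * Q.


H = D * Q
H = 2.46 * 1
H = 2.4600 Sv

2.4600


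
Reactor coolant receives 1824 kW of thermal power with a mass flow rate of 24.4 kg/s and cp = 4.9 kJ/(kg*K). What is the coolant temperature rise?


dT = Q / (m_dot * cp)
dT = 1824 / (24.4 * 4.9)
dT = 15.256 C

15.256


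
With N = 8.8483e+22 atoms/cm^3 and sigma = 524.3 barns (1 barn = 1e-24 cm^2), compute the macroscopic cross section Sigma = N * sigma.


Sigma = N * sigma_barns * 1e-24
Sigma = 8.8483e+22 * 524.3 * 1e-24
Sigma = 46.392 /cm

46.392


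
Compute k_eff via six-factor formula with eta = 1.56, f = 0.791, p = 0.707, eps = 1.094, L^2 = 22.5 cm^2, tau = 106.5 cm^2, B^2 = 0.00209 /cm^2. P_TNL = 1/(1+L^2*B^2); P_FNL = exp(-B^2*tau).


k_inf = eta*f*p*eps = 1.56*0.791*0.707*1.094 = 0.9544162
P_TNL = 1/(1 + L^2*B^2) = 1/(1 + 22.5*0.00209) = 0.9550870
P_FNL = exp(-B^2*tau) = exp(-0.00209*106.5) = 0.8004470
k_eff = k_inf * P_TNL * P_FNL = 0.9544162 * 0.9550870 * 0.8004470
k_eff = 0.72965

0.72965


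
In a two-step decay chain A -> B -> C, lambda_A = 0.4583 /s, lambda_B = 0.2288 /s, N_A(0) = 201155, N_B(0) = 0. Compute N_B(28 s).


N_B(t) = lambda_A * N_A0 / (lambda_B - lambda_A) * [exp(-lambda_A*t) - exp(-lambda_B*t)]
exp(-0.4583*28) = 2.672757e-06; exp(-0.2288*28) = 0.001650957
N_B = 0.4583 * 201155 / (0.2288 - 0.4583) * (2.672757e-06 - 0.001650957)
N_B = 662.11

662.11


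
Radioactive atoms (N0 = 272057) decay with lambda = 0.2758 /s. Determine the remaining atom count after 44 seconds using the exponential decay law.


N = N0 * exp(-lambda * t)
N = 272057 * exp(-0.2758 * 44)
N = 1.4602

1.4602


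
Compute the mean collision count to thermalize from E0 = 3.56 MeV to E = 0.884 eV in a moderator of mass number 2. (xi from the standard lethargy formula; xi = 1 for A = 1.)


xi = 1 + (A-1)^2/(2A)*ln((A-1)/(A+1)) = 0.7253469 (for A = 2)
n = ln(E0/E) / xi
n = ln(3.56e6 / 0.884) / 0.7253469
n = ln(4.027149e+06) / 0.7253469 = 20.967

20.967


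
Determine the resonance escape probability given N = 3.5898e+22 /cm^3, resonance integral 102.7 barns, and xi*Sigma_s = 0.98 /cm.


p = exp(-N * I * 1e-24 / (xi*Sigma_s))
p = exp(-3.5898e+22 * 102.7 * 1e-24 / 0.98)
p = 0.023238

0.023238


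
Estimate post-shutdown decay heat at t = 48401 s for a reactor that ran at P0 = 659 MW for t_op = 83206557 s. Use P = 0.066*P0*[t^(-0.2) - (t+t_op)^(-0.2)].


P/P0 = 0.066 * [t^(-0.2) - (t + t_op)^(-0.2)]
P/P0 = 0.066 * [48401^(-0.2) - (48401 + 83206557)^(-0.2)]
P/P0 = 0.066 * [0.1156190 - 0.02605661] = 0.005911118
P = 659 * 0.005911118 = 3.8954 MW

3.8954


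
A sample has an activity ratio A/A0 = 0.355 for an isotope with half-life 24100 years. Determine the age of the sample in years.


lambda = ln(2) / t_half = ln(2) / 24100 = 2.876129e-05 /yr
t = -ln(A/A0) / lambda
t = -ln(0.355) / 2.876129e-05
t = 36008 yr

36008


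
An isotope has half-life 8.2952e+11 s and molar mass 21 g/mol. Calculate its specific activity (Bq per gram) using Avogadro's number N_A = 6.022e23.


lambda = ln(2) / t_half = ln(2) / 8.2952e+11 = 8.356003e-13 /s
SA = lambda * N_A / M
SA = 8.356003e-13 * 6.022e23 / 21
SA = 2.3962e+10 Bq/g

2.3962e+10


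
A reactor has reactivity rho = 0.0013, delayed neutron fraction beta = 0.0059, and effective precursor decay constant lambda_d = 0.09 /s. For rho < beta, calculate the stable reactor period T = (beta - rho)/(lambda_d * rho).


T = (beta - rho) / (lambda_d * rho)
T = (0.0059 - 0.0013) / (0.09 * 0.0013)
T = 39.316 s

39.316


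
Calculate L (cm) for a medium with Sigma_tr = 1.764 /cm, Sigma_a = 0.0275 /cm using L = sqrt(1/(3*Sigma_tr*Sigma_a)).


D = 1 / (3 * Sigma_tr) = 1 / (3 * 1.764) = 0.1889645 cm
L = sqrt(D / Sigma_a)
L = sqrt(0.1889645 / 0.0275)
L = 2.6213 cm

2.6213


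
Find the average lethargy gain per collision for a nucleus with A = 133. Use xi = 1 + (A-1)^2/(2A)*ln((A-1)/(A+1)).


xi = 1 + (A-1)^2/(2A) * ln((A-1)/(A+1))
xi = 1 + (133-1)^2/(2*133) * ln((133-1)/(133 +1))
xi = 0.014962

0.014962


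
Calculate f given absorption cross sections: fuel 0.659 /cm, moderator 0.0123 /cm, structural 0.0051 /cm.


f = Sigma_a_fuel / (Sigma_a_fuel + Sigma_a_mod + Sigma_a_other)
f = 0.659 / (0.659 + 0.0123 + 0.0051)
f = 0.97428

0.97428


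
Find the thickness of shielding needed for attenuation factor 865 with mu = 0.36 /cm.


x = ln(factor) / mu
x = ln(865) / 0.36
x = 18.785 cm

18.785


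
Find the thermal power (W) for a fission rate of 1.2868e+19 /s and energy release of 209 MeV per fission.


P = fission_rate * E_MeV * 1.602e-13
P = 1.2868e+19 * 209 * 1.602e-13
P = 4.3084e+08 W

4.3084e+08


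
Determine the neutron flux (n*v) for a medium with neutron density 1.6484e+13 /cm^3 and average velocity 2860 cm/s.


phi = n * v
phi = 1.6484e+13 * 2860
phi = 4.7144e+16 /cm^2/s

4.7144e+16


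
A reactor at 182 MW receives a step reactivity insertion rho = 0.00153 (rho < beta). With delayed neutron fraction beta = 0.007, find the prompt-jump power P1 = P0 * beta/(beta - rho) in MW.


P1/P0 = beta / (beta - rho)
P1/P0 = 0.007 / (0.007 - 0.00153) = 1.279707
P1 = 182 * 1.279707 = 232.91 MW

232.91


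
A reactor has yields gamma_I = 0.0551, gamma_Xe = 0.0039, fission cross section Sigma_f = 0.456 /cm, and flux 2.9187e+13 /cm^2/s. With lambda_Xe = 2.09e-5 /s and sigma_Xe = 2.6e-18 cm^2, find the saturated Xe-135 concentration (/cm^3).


Xe_eq = (gamma_I + gamma_Xe) * Sigma_f * phi / (lambda_Xe + sigma_Xe * phi)
Numerator = (0.0551 + 0.0039) * 0.456 * 2.9187e+13 = 7.852470e+11
Denominator = 2.09e-5 + 2.6e-18 * 2.9187e+13 = 9.678620e-05
Xe_eq = 7.852470e+11 / 9.678620e-05 = 8.1132e+15 /cm^3

8.1132e+15


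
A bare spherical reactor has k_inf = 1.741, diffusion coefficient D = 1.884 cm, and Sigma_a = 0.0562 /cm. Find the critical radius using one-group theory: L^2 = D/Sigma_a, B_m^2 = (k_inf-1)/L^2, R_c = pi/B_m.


L^2 = D / Sigma_a = 1.884 / 0.0562 = 33.52313 cm^2
B_m^2 = (k_inf - 1) / L^2 = (1.741 - 1) / 33.52313 = 0.02210414 /cm^2
For a bare sphere: B_g = pi/R, so R_c = pi / sqrt(B_m^2)
R_c = pi / sqrt(0.02210414) = 21.131 cm

21.131


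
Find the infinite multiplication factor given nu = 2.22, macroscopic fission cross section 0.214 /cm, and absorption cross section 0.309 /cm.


k_inf = nu * Sigma_f / Sigma_a
k_inf = 2.22 * 0.214 / 0.309
k_inf = 1.5375

1.5375


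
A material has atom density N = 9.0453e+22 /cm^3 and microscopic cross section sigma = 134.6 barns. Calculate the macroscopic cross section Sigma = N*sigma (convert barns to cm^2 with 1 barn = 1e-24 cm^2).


Sigma = N * sigma_barns * 1e-24
Sigma = 9.0453e+22 * 134.6 * 1e-24
Sigma = 12.175 /cm

12.175


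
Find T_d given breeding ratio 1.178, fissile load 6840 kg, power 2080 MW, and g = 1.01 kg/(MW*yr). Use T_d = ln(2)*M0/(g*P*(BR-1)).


Breeding gain G = BR - 1 = 1.178 - 1 = 0.178
Fissile production rate = g * P * G = 1.01 * 2080 * 0.178 = 373.9424 kg/yr
T_d = ln(2) * M0 / (g * P * G)
T_d = ln(2) * 6840 / 373.9424 = 12.679 yr

12.679


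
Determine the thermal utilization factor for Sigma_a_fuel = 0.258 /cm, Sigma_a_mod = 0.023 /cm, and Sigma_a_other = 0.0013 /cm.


f = Sigma_a_fuel / (Sigma_a_fuel + Sigma_a_mod + Sigma_a_other)
f = 0.258 / (0.258 + 0.023 + 0.0013)
f = 0.91392

0.91392


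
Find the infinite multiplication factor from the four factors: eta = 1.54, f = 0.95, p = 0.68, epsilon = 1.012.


k_inf = eta * f * p * epsilon
k_inf = 1.54 * 0.95 * 0.68 * 1.012
k_inf = 1.0068

1.0068


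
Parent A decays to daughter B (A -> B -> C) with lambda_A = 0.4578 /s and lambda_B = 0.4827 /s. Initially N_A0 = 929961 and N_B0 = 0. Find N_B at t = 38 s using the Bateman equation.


N_B(t) = lambda_A * N_A0 / (lambda_B - lambda_A) * [exp(-lambda_A*t) - exp(-lambda_B*t)]
exp(-0.4578*38) = 2.785092e-08; exp(-0.4827*38) = 1.081210e-08
N_B = 0.4578 * 929961 / (0.4827 - 0.4578) * (2.785092e-08 - 1.081210e-08)
N_B = 0.29133

0.29133


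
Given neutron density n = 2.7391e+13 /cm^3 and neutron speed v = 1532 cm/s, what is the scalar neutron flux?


phi = n * v
phi = 2.7391e+13 * 1532
phi = 4.1963e+16 /cm^2/s

4.1963e+16


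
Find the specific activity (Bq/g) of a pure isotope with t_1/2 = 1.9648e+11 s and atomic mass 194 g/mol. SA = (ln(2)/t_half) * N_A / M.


lambda = ln(2) / t_half = ln(2) / 1.9648e+11 = 3.527826e-12 /s
SA = lambda * N_A / M
SA = 3.527826e-12 * 6.022e23 / 194
SA = 1.0951e+10 Bq/g

1.0951e+10


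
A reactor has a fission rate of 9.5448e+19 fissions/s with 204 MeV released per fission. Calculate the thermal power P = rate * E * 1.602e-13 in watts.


P = fission_rate * E_MeV * 1.602e-13
P = 9.5448e+19 * 204 * 1.602e-13
P = 3.1193e+09 W

3.1193e+09


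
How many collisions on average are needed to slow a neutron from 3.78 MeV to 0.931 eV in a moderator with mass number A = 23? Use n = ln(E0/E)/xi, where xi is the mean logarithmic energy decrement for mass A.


xi = 1 + (A-1)^2/(2A)*ln((A-1)/(A+1)) = 0.08448899 (for A = 23)
n = ln(E0/E) / xi
n = ln(3.78e6 / 0.931) / 0.08448899
n = ln(4.060150e+06) / 0.08448899 = 180.10

180.10


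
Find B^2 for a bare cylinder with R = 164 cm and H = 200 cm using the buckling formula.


B^2 = (2.405/R)^2 + (pi/H)^2
B^2 = (2.405/164)^2 + (pi/200)^2
B^2 = 4.6179e-04 /cm^2

4.6179e-04


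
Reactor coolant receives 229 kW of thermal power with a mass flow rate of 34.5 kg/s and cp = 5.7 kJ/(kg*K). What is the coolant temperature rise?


dT = Q / (m_dot * cp)
dT = 229 / (34.5 * 5.7)
dT = 1.1645 C

1.1645


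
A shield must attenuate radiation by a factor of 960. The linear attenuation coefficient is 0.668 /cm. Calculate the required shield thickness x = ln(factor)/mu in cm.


x = ln(factor) / mu
x = ln(960) / 0.668
x = 10.280 cm

10.280


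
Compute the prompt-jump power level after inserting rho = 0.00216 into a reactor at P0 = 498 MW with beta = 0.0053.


P1/P0 = beta / (beta - rho)
P1/P0 = 0.0053 / (0.0053 - 0.00216) = 1.687898
P1 = 498 * 1.687898 = 840.57 MW

840.57


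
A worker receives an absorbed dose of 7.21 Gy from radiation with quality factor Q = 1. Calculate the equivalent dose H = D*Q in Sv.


H = D * Q
H = 7.21 * 1
H = 7.2100 Sv

7.2100


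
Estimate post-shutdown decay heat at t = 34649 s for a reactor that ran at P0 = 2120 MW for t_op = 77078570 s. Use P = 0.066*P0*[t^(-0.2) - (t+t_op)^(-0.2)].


P/P0 = 0.066 * [t^(-0.2) - (t + t_op)^(-0.2)]
P/P0 = 0.066 * [34649^(-0.2) - (34649 + 77078570)^(-0.2)]
P/P0 = 0.066 * [0.1236123 - 0.02645905] = 0.006412114
P = 2120 * 0.006412114 = 13.594 MW

13.594


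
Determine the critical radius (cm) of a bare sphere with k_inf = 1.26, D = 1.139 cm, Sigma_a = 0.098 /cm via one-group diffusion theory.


L^2 = D / Sigma_a = 1.139 / 0.098 = 11.62245 cm^2
B_m^2 = (k_inf - 1) / L^2 = (1.26 - 1) / 11.62245 = 0.02237050 /cm^2
For a bare sphere: B_g = pi/R, so R_c = pi / sqrt(B_m^2)
R_c = pi / sqrt(0.02237050) = 21.004 cm

21.004


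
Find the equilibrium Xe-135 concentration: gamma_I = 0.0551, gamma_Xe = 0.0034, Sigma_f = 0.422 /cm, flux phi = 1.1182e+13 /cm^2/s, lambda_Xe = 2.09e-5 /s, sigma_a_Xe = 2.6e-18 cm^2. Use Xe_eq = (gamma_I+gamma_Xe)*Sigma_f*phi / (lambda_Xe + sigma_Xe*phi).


Xe_eq = (gamma_I + gamma_Xe) * Sigma_f * phi / (lambda_Xe + sigma_Xe * phi)
Numerator = (0.0551 + 0.0034) * 0.422 * 1.1182e+13 = 2.760500e+11
Denominator = 2.09e-5 + 2.6e-18 * 1.1182e+13 = 4.997320e-05
Xe_eq = 2.760500e+11 / 4.997320e-05 = 5.5240e+15 /cm^3

5.5240e+15


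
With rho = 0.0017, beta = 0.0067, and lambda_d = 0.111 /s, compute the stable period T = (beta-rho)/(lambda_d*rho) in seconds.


T = (beta - rho) / (lambda_d * rho)
T = (0.0067 - 0.0017) / (0.111 * 0.0017)
T = 26.497 s

26.497


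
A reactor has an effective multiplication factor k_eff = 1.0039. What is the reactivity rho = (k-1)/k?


rho = (k_eff - 1) / k_eff
rho = (1.0039 - 1) / 1.0039
rho = 0.0038848

0.0038848


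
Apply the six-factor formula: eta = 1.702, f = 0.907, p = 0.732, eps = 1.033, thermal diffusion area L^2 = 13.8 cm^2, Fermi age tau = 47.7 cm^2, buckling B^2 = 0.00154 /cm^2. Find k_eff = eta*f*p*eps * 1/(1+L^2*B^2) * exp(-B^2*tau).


k_inf = eta*f*p*eps = 1.702*0.907*0.732*1.033 = 1.167289
P_TNL = 1/(1 + L^2*B^2) = 1/(1 + 13.8*0.00154) = 0.9791902
P_FNL = exp(-B^2*tau) = exp(-0.00154*47.7) = 0.9291752
k_eff = k_inf * P_TNL * P_FNL = 1.167289 * 0.9791902 * 0.9291752
k_eff = 1.0620

1.0620


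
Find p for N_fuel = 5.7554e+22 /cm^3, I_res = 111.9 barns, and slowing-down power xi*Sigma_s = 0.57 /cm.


p = exp(-N * I * 1e-24 / (xi*Sigma_s))
p = exp(-5.7554e+22 * 111.9 * 1e-24 / 0.57)
p = 1.2388e-05

1.2388e-05


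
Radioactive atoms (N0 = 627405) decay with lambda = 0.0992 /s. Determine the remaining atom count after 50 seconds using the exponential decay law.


N = N0 * exp(-lambda * t)
N = 627405 * exp(-0.0992 * 50)
N = 4399.9

4399.9


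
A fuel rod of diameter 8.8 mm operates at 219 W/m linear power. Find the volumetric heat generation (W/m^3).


r = D / 2 / 1000 = 8.8 / 2 / 1000 = 0.0044 m
q''' = q' / (pi * r^2)
q''' = 219 / (pi * 0.0044^2)
q''' = 3.6007e+06 W/m^3

3.6007e+06


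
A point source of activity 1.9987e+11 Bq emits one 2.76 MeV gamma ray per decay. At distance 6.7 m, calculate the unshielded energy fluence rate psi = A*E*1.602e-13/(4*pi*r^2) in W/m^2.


psi = A * E * 1.602e-13 / (4*pi*r^2)
psi = 1.9987e+11 * 2.76 * 1.602e-13 / (4*pi*6.7^2)
psi = 1.5666e-04 W/m^2

1.5666e-04


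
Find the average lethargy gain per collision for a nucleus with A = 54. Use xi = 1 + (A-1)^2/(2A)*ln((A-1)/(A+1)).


xi = 1 + (A-1)^2/(2A) * ln((A-1)/(A+1))
xi = 1 + (54-1)^2/(2*54) * ln((54-1)/(54 +1))
xi = 0.036584

0.036584


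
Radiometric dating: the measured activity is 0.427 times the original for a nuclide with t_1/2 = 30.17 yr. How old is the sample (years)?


lambda = ln(2) / t_half = ln(2) / 30.17 = 0.02297472 /yr
t = -ln(A/A0) / lambda
t = -ln(0.427) / 0.02297472
t = 37.039 yr

37.039


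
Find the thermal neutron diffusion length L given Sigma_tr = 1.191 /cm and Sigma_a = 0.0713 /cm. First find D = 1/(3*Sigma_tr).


D = 1 / (3 * Sigma_tr) = 1 / (3 * 1.191) = 0.2798769 cm
L = sqrt(D / Sigma_a)
L = sqrt(0.2798769 / 0.0713)
L = 1.9812 cm

1.9812


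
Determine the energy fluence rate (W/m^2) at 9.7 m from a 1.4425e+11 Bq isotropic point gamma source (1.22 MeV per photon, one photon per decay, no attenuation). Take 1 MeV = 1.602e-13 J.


psi = A * E * 1.602e-13 / (4*pi*r^2)
psi = 1.4425e+11 * 1.22 * 1.602e-13 / (4*pi*9.7^2)
psi = 2.3844e-05 W/m^2

2.3844e-05


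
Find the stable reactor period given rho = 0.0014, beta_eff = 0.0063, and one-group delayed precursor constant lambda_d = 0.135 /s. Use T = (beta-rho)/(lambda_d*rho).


T = (beta - rho) / (lambda_d * rho)
T = (0.0063 - 0.0014) / (0.135 * 0.0014)
T = 25.926 s

25.926


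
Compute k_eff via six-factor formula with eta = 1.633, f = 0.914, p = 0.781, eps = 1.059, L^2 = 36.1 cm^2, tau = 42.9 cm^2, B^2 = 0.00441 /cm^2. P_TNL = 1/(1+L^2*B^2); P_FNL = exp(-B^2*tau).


k_inf = eta*f*p*eps = 1.633*0.914*0.781*1.059 = 1.234467
P_TNL = 1/(1 + L^2*B^2) = 1/(1 + 36.1*0.00441) = 0.8626632
P_FNL = exp(-B^2*tau) = exp(-0.00441*42.9) = 0.8276301
k_eff = k_inf * P_TNL * P_FNL = 1.234467 * 0.8626632 * 0.8276301
k_eff = 0.88137

0.88137
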